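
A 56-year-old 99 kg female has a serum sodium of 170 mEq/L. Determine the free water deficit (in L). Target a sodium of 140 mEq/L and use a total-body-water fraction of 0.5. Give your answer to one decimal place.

10.6 L

TBW = 0.5 · 99 = 49.5 L
Free water deficit = TBW · (Na/140 − 1)
= 49.5 · (170/140 − 1)
= 49.5 · 0.2143
= 10.61 L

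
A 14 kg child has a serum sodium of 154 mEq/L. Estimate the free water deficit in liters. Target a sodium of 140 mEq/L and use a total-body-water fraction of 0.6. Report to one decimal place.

TBW = 0.6 · 14 = 8.4 L
Free water deficit = TBW · (Na/140 − 1)
= 8.4 · (154/140 − 1)
= 8.4 · 0.1
= 0.84 L

0.8 L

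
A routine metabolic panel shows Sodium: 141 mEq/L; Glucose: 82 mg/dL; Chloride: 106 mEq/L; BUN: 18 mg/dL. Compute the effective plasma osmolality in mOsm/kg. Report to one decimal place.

Effective osmolality excludes urea (freely permeant across cell membranes):
2·Na + glucose/18
= 2·141 + 82/18
= 282 + 4.56
= 286.56 mOsm/kg

286.6 mOsm/kg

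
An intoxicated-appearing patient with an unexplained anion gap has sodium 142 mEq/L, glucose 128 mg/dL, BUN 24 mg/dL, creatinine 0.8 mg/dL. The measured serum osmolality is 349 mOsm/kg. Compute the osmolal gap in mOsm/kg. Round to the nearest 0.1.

49.3 mOsm/kg

Calculated osmolality = 2·Na + glucose/18 + BUN/2.8
= 2·142 + 128/18 + 24/2.8
= 284 + 7.11 + 8.57
= 299.68 mOsm/kg ≈ 299.7 mOsm/kg
Osmolar gap = measured − calculated = 349 − 299.7 = 49.3 mOsm/kg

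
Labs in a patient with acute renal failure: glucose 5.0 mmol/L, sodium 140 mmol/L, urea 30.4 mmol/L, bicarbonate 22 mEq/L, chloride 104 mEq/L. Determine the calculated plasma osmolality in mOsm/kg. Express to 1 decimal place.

315.4 mOsm/kg

Calculated osmolality = 2·Na + glucose + urea
= 2·140 + 5 + 30.4
= 280 + 5 + 30.40
= 315.4 mOsm/kg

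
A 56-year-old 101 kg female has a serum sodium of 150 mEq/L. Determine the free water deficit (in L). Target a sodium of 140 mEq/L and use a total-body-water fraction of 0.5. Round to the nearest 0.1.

3.6 L

TBW = 0.5 · 101 = 50.5 L
Free water deficit = TBW · (Na/140 − 1)
= 50.5 · (150/140 − 1)
= 50.5 · 0.0714
= 3.61 L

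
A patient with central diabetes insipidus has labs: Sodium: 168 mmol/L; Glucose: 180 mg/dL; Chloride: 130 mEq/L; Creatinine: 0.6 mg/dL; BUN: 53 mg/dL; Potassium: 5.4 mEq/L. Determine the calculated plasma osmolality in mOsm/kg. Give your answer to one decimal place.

364.9 mOsm/kg

Calculated osmolality = 2·Na + glucose/18 + BUN/2.8
= 2·168 + 180/18 + 53/2.8
= 336 + 10 + 18.93
= 364.93 mOsm/kg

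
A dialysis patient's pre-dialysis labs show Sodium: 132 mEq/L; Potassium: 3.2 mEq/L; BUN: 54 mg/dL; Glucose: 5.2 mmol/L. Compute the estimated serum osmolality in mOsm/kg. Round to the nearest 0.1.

Calculated osmolality = 2·Na + glucose + BUN/2.8
= 2·132 + 5.2 + 54/2.8
= 264 + 5.20 + 19.29
= 288.49 mOsm/kg

288.5 mOsm/kg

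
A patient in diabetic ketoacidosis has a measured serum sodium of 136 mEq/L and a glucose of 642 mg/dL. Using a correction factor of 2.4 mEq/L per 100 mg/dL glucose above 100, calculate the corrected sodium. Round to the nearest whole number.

Corrected Na = measured Na + 2.4 · (glucose − 100)/100
= 136 + 2.4 · (642 − 100)/100
= 136 + 13
= 149 mEq/L

149 mEq/L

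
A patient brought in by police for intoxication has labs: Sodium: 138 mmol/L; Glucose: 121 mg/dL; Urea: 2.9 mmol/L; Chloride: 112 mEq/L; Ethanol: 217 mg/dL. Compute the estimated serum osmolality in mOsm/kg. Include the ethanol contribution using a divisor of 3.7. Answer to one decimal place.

344.3 mOsm/kg

Calculated osmolality = 2·Na + glucose/18 + urea + ethanol/3.7
= 2·138 + 121/18 + 2.9 + 217/3.7
= 276 + 6.72 + 2.90 + 58.65
= 344.27 mOsm/kg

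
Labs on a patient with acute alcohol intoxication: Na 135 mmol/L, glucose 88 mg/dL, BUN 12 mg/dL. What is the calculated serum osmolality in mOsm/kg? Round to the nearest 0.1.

Calculated osmolality = 2·Na + glucose/18 + BUN/2.8
= 2·135 + 88/18 + 12/2.8
= 270 + 4.89 + 4.29
= 279.18 mOsm/kg

279.2 mOsm/kg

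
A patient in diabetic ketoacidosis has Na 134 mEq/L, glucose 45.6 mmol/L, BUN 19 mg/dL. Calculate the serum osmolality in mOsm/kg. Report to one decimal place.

Calculated osmolality = 2·Na + glucose + BUN/2.8
= 2·134 + 45.6 + 19/2.8
= 268 + 45.60 + 6.79
= 320.39 mOsm/kg

320.4 mOsm/kg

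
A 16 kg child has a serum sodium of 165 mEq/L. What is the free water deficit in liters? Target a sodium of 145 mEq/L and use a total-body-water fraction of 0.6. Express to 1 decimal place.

TBW = 0.6 · 16 = 9.6 L
Free water deficit = TBW · (Na/145 − 1)
= 9.6 · (165/145 − 1)
= 9.6 · 0.1379
= 1.32 L

1.3 L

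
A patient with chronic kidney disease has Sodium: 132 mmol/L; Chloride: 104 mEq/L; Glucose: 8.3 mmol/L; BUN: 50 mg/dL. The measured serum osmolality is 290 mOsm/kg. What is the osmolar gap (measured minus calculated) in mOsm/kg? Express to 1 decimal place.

Calculated osmolality = 2·Na + glucose + BUN/2.8
= 2·132 + 8.3 + 50/2.8
= 264 + 8.30 + 17.86
= 290.16 mOsm/kg ≈ 290.2 mOsm/kg
Osmolar gap = measured − calculated = 290 − 290.2 = -0.2 mOsm/kg

-0.2 mOsm/kg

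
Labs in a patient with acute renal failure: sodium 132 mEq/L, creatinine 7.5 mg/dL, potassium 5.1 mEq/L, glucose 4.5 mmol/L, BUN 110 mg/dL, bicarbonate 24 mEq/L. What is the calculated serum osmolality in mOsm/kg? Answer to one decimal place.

Calculated osmolality = 2·Na + glucose + BUN/2.8
= 2·132 + 4.5 + 110/2.8
= 264 + 4.50 + 39.29
= 307.79 mOsm/kg

307.8 mOsm/kg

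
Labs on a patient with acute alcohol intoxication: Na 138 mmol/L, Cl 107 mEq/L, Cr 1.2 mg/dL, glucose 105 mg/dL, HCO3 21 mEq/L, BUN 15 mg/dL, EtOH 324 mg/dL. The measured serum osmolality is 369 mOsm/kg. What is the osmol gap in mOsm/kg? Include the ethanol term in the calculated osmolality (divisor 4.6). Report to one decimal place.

Calculated osmolality = 2·Na + glucose/18 + BUN/2.8 + ethanol/4.6
= 2·138 + 105/18 + 15/2.8 + 324/4.6
= 276 + 5.83 + 5.36 + 70.43
= 357.62 mOsm/kg ≈ 357.6 mOsm/kg
Osmolar gap = measured − calculated = 369 − 357.6 = 11.4 mOsm/kg

11.4 mOsm/kg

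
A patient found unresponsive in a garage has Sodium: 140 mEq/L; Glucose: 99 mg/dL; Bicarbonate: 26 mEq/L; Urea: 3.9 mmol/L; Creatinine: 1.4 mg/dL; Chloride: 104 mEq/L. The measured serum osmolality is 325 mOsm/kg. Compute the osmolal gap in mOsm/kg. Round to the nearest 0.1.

35.6 mOsm/kg

Calculated osmolality = 2·Na + glucose/18 + urea
= 2·140 + 99/18 + 3.9
= 280 + 5.50 + 3.90
= 289.4 mOsm/kg ≈ 289.4 mOsm/kg
Osmolar gap = measured − calculated = 325 − 289.4 = 35.6 mOsm/kg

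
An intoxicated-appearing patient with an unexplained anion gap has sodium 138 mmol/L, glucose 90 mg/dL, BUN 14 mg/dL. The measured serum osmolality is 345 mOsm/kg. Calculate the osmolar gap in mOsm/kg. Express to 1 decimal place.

Calculated osmolality = 2·Na + glucose/18 + BUN/2.8
= 2·138 + 90/18 + 14/2.8
= 276 + 5 + 5
= 286 mOsm/kg ≈ 286.0 mOsm/kg
Osmolar gap = measured − calculated = 345 − 286.0 = 59.0 mOsm/kg

59.0 mOsm/kg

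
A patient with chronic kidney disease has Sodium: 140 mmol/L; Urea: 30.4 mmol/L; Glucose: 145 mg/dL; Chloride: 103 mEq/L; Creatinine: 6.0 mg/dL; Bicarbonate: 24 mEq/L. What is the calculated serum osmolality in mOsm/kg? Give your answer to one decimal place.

318.5 mOsm/kg

Calculated osmolality = 2·Na + glucose/18 + urea
= 2·140 + 145/18 + 30.4
= 280 + 8.06 + 30.40
= 318.46 mOsm/kg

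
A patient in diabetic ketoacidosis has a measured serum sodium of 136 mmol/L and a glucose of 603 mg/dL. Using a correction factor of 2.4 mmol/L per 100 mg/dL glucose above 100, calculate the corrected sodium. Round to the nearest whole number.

148 mmol/L

Corrected Na = measured Na + 2.4 · (glucose − 100)/100
= 136 + 2.4 · (603 − 100)/100
= 136 + 12.1
= 148.1 mmol/L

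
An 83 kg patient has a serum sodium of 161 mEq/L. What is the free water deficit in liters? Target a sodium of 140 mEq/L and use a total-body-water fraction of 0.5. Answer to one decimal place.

6.2 L

TBW = 0.5 · 83 = 41.5 L
Free water deficit = TBW · (Na/140 − 1)
= 41.5 · (161/140 − 1)
= 41.5 · 0.15
= 6.22 L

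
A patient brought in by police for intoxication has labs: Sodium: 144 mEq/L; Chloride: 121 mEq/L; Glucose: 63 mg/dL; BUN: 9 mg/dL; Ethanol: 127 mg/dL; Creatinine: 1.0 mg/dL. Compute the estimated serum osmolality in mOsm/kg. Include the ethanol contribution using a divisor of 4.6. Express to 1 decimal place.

322.3 mOsm/kg

Calculated osmolality = 2·Na + glucose/18 + BUN/2.8 + ethanol/4.6
= 2·144 + 63/18 + 9/2.8 + 127/4.6
= 288 + 3.50 + 3.21 + 27.61
= 322.32 mOsm/kg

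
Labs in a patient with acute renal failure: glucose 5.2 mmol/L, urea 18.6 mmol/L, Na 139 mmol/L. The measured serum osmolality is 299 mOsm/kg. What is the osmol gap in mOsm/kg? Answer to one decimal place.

Calculated osmolality = 2·Na + glucose + urea
= 2·139 + 5.2 + 18.6
= 278 + 5.20 + 18.60
= 301.8 mOsm/kg ≈ 301.8 mOsm/kg
Osmolar gap = measured − calculated = 299 − 301.8 = -2.8 mOsm/kg

-2.8 mOsm/kg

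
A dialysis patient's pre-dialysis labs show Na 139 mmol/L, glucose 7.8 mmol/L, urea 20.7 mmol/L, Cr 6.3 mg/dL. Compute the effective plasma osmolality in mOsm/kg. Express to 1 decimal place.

285.8 mOsm/kg

Effective osmolality excludes urea (freely permeant across cell membranes):
2·Na + glucose
= 2·139 + 7.8
= 278 + 7.8
= 285.8 mOsm/kg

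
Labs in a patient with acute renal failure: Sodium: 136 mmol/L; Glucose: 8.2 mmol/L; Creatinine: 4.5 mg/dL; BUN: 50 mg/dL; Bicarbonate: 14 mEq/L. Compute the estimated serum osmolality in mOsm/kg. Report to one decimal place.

298.1 mOsm/kg

Calculated osmolality = 2·Na + glucose + BUN/2.8
= 2·136 + 8.2 + 50/2.8
= 272 + 8.20 + 17.86
= 298.06 mOsm/kg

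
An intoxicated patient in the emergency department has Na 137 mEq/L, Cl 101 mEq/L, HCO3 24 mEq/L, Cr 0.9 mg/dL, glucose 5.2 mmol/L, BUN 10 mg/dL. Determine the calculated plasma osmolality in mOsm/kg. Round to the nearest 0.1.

Calculated osmolality = 2·Na + glucose + BUN/2.8
= 2·137 + 5.2 + 10/2.8
= 274 + 5.20 + 3.57
= 282.77 mOsm/kg

282.8 mOsm/kg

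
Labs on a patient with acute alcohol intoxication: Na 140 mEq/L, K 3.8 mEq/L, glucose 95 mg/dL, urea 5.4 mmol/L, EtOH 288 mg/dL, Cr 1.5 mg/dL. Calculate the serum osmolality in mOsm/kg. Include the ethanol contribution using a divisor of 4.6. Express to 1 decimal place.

Calculated osmolality = 2·Na + glucose/18 + urea + ethanol/4.6
= 2·140 + 95/18 + 5.4 + 288/4.6
= 280 + 5.28 + 5.40 + 62.61
= 353.29 mOsm/kg

353.3 mOsm/kg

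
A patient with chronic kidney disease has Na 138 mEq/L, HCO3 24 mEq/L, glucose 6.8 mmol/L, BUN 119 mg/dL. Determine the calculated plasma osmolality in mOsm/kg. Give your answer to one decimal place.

325.3 mOsm/kg

Calculated osmolality = 2·Na + glucose + BUN/2.8
= 2·138 + 6.8 + 119/2.8
= 276 + 6.80 + 42.50
= 325.3 mOsm/kg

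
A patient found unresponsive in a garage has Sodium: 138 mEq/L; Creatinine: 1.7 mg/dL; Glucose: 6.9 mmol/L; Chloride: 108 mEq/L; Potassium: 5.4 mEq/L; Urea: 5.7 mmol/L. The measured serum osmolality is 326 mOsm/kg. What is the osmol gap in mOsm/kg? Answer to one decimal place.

Calculated osmolality = 2·Na + glucose + urea
= 2·138 + 6.9 + 5.7
= 276 + 6.90 + 5.70
= 288.6 mOsm/kg ≈ 288.6 mOsm/kg
Osmolar gap = measured − calculated = 326 − 288.6 = 37.4 mOsm/kg

37.4 mOsm/kg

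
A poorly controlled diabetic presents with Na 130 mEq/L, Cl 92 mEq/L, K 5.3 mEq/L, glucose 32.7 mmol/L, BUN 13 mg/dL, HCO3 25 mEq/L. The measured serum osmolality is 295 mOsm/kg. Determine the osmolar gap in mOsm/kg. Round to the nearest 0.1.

Calculated osmolality = 2·Na + glucose + BUN/2.8
= 2·130 + 32.7 + 13/2.8
= 260 + 32.70 + 4.64
= 297.34 mOsm/kg ≈ 297.3 mOsm/kg
Osmolar gap = measured − calculated = 295 − 297.3 = -2.3 mOsm/kg

-2.3 mOsm/kg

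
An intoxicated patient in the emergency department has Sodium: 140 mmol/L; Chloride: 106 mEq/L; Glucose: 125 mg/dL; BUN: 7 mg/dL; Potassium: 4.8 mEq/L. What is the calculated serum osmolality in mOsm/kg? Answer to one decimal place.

Calculated osmolality = 2·Na + glucose/18 + BUN/2.8
= 2·140 + 125/18 + 7/2.8
= 280 + 6.94 + 2.50
= 289.44 mOsm/kg

289.4 mOsm/kg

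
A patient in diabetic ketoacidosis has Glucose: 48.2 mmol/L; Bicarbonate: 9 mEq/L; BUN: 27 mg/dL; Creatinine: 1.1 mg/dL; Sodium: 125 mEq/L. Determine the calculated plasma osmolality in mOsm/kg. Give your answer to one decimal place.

Calculated osmolality = 2·Na + glucose + BUN/2.8
= 2·125 + 48.2 + 27/2.8
= 250 + 48.20 + 9.64
= 307.84 mOsm/kg

307.8 mOsm/kg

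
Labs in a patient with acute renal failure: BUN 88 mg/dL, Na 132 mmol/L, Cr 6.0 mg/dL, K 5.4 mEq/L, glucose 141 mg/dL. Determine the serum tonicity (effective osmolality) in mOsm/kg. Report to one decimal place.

271.8 mOsm/kg

Effective osmolality excludes urea (freely permeant across cell membranes):
2·Na + glucose/18
= 2·132 + 141/18
= 264 + 7.83
= 271.83 mOsm/kg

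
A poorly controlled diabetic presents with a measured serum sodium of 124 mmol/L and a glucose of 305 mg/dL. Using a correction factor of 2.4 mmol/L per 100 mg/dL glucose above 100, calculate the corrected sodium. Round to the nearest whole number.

129 mmol/L

Corrected Na = measured Na + 2.4 · (glucose − 100)/100
= 124 + 2.4 · (305 − 100)/100
= 124 + 4.9
= 128.9 mmol/L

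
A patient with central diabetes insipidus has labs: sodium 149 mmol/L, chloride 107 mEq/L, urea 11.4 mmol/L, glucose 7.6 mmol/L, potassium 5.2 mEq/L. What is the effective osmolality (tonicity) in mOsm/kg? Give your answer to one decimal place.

Effective osmolality excludes urea (freely permeant across cell membranes):
2·Na + glucose
= 2·149 + 7.6
= 298 + 7.6
= 305.6 mOsm/kg

305.6 mOsm/kg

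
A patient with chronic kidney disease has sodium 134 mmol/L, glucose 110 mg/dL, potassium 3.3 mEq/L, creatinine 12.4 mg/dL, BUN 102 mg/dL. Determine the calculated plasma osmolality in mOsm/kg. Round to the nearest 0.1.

Calculated osmolality = 2·Na + glucose/18 + BUN/2.8
= 2·134 + 110/18 + 102/2.8
= 268 + 6.11 + 36.43
= 310.54 mOsm/kg

310.5 mOsm/kg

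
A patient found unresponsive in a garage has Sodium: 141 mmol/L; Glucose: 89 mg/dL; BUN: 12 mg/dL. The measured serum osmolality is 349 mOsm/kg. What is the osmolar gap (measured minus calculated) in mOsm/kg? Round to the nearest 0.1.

Calculated osmolality = 2·Na + glucose/18 + BUN/2.8
= 2·141 + 89/18 + 12/2.8
= 282 + 4.94 + 4.29
= 291.23 mOsm/kg ≈ 291.2 mOsm/kg
Osmolar gap = measured − calculated = 349 − 291.2 = 57.8 mOsm/kg

57.8 mOsm/kg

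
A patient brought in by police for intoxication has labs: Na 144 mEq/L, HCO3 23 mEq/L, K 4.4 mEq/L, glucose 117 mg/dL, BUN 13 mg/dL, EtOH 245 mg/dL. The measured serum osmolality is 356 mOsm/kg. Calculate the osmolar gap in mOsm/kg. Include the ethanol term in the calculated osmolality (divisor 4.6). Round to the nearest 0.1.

3.6 mOsm/kg

Calculated osmolality = 2·Na + glucose/18 + BUN/2.8 + ethanol/4.6
= 2·144 + 117/18 + 13/2.8 + 245/4.6
= 288 + 6.50 + 4.64 + 53.26
= 352.4 mOsm/kg ≈ 352.4 mOsm/kg
Osmolar gap = measured − calculated = 356 − 352.4 = 3.6 mOsm/kg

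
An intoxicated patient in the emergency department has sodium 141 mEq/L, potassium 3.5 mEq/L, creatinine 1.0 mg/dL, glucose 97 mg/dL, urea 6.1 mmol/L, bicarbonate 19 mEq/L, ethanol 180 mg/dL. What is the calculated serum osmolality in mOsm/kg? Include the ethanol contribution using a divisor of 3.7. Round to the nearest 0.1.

Calculated osmolality = 2·Na + glucose/18 + urea + ethanol/3.7
= 2·141 + 97/18 + 6.1 + 180/3.7
= 282 + 5.39 + 6.10 + 48.65
= 342.14 mOsm/kg

342.1 mOsm/kg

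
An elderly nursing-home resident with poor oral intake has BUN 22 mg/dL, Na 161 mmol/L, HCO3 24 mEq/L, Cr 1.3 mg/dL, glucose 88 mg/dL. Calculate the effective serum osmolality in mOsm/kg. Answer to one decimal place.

Effective osmolality excludes urea (freely permeant across cell membranes):
2·Na + glucose/18
= 2·161 + 88/18
= 322 + 4.89
= 326.89 mOsm/kg

326.9 mOsm/kg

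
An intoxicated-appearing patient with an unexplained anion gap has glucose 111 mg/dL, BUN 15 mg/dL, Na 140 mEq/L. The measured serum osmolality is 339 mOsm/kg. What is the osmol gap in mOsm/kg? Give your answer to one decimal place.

Calculated osmolality = 2·Na + glucose/18 + BUN/2.8
= 2·140 + 111/18 + 15/2.8
= 280 + 6.17 + 5.36
= 291.53 mOsm/kg ≈ 291.5 mOsm/kg
Osmolar gap = measured − calculated = 339 − 291.5 = 47.5 mOsm/kg

47.5 mOsm/kg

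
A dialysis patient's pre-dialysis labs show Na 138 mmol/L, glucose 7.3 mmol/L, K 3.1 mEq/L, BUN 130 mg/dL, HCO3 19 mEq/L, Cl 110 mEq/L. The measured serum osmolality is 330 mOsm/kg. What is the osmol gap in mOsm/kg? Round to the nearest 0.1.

Calculated osmolality = 2·Na + glucose + BUN/2.8
= 2·138 + 7.3 + 130/2.8
= 276 + 7.30 + 46.43
= 329.73 mOsm/kg ≈ 329.7 mOsm/kg
Osmolar gap = measured − calculated = 330 − 329.7 = 0.3 mOsm/kg

0.3 mOsm/kg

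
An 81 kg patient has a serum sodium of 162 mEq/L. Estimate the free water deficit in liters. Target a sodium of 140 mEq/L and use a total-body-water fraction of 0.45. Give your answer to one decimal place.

TBW = 0.45 · 81 = 36.45 L
Free water deficit = TBW · (Na/140 − 1)
= 36.45 · (162/140 − 1)
= 36.45 · 0.1571
= 5.73 L

5.7 L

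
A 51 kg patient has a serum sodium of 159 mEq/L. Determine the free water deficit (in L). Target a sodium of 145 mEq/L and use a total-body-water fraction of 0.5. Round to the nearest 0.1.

TBW = 0.5 · 51 = 25.5 L
Free water deficit = TBW · (Na/145 − 1)
= 25.5 · (159/145 − 1)
= 25.5 · 0.0966
= 2.46 L

2.5 L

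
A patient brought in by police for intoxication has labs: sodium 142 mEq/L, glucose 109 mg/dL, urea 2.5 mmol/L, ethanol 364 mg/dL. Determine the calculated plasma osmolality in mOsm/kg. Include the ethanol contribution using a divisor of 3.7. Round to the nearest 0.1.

Calculated osmolality = 2·Na + glucose/18 + urea + ethanol/3.7
= 2·142 + 109/18 + 2.5 + 364/3.7
= 284 + 6.06 + 2.50 + 98.38
= 390.94 mOsm/kg

390.9 mOsm/kg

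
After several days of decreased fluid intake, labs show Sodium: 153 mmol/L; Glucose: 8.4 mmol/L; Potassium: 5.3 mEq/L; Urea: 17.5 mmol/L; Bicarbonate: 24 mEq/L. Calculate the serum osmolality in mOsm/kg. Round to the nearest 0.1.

Calculated osmolality = 2·Na + glucose + urea
= 2·153 + 8.4 + 17.5
= 306 + 8.40 + 17.50
= 331.9 mOsm/kg

331.9 mOsm/kg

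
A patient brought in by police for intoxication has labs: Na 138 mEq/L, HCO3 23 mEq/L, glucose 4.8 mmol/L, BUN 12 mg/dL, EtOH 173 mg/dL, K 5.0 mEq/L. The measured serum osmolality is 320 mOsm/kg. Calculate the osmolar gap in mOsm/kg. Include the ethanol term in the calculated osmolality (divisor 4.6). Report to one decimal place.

Calculated osmolality = 2·Na + glucose + BUN/2.8 + ethanol/4.6
= 2·138 + 4.8 + 12/2.8 + 173/4.6
= 276 + 4.80 + 4.29 + 37.61
= 322.7 mOsm/kg ≈ 322.7 mOsm/kg
Osmolar gap = measured − calculated = 320 − 322.7 = -2.7 mOsm/kg

-2.7 mOsm/kg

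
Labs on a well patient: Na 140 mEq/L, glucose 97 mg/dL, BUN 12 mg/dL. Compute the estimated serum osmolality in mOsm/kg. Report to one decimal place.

Calculated osmolality = 2·Na + glucose/18 + BUN/2.8
= 2·140 + 97/18 + 12/2.8
= 280 + 5.39 + 4.29
= 289.68 mOsm/kg

289.7 mOsm/kg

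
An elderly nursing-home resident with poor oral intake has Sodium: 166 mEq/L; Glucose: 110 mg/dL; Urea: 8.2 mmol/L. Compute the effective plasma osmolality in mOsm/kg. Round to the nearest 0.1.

338.1 mOsm/kg

Effective osmolality excludes urea (freely permeant across cell membranes):
2·Na + glucose/18
= 2·166 + 110/18
= 332 + 6.11
= 338.11 mOsm/kg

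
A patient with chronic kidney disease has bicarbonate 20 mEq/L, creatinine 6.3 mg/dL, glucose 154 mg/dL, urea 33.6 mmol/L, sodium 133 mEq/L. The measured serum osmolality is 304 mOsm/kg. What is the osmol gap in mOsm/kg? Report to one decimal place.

-4.2 mOsm/kg

Calculated osmolality = 2·Na + glucose/18 + urea
= 2·133 + 154/18 + 33.6
= 266 + 8.56 + 33.60
= 308.16 mOsm/kg ≈ 308.2 mOsm/kg
Osmolar gap = measured − calculated = 304 − 308.2 = -4.2 mOsm/kg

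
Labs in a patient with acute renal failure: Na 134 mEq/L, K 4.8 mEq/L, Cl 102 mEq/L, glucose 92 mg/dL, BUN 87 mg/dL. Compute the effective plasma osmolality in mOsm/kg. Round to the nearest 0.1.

273.1 mOsm/kg

Effective osmolality excludes urea (freely permeant across cell membranes):
2·Na + glucose/18
= 2·134 + 92/18
= 268 + 5.11
= 273.11 mOsm/kg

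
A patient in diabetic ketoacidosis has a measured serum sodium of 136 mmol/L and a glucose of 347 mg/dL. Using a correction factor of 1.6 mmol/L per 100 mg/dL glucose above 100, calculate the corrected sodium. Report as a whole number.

140 mmol/L

Corrected Na = measured Na + 1.6 · (glucose − 100)/100
= 136 + 1.6 · (347 − 100)/100
= 136 + 4
= 140 mmol/L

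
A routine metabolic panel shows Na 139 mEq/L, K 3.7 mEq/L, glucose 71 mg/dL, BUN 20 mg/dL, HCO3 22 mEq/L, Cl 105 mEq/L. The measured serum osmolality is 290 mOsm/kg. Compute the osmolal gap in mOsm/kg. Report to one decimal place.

0.9 mOsm/kg

Calculated osmolality = 2·Na + glucose/18 + BUN/2.8
= 2·139 + 71/18 + 20/2.8
= 278 + 3.94 + 7.14
= 289.08 mOsm/kg ≈ 289.1 mOsm/kg
Osmolar gap = measured − calculated = 290 − 289.1 = 0.9 mOsm/kg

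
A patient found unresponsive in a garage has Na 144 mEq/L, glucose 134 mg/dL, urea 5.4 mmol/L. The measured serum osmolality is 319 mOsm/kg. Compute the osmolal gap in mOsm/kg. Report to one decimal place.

18.2 mOsm/kg

Calculated osmolality = 2·Na + glucose/18 + urea
= 2·144 + 134/18 + 5.4
= 288 + 7.44 + 5.40
= 300.84 mOsm/kg ≈ 300.8 mOsm/kg
Osmolar gap = measured − calculated = 319 − 300.8 = 18.2 mOsm/kg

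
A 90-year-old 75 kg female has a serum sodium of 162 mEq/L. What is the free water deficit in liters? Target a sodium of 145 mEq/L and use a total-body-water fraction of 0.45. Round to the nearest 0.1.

4.0 L

TBW = 0.45 · 75 = 33.75 L
Free water deficit = TBW · (Na/145 − 1)
= 33.75 · (162/145 − 1)
= 33.75 · 0.1172
= 3.96 L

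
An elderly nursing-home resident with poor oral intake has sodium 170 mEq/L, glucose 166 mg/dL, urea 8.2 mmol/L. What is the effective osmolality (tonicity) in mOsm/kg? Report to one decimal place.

Effective osmolality excludes urea (freely permeant across cell membranes):
2·Na + glucose/18
= 2·170 + 166/18
= 340 + 9.22
= 349.22 mOsm/kg

349.2 mOsm/kg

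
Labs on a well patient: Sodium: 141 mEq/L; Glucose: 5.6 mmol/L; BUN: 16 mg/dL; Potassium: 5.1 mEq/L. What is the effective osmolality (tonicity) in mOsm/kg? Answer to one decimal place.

Effective osmolality excludes urea (freely permeant across cell membranes):
2·Na + glucose
= 2·141 + 5.6
= 282 + 5.6
= 287.6 mOsm/kg

287.6 mOsm/kg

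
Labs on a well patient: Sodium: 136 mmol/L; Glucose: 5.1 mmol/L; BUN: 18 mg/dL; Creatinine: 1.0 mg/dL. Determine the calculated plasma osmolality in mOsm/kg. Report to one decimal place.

283.5 mOsm/kg

Calculated osmolality = 2·Na + glucose + BUN/2.8
= 2·136 + 5.1 + 18/2.8
= 272 + 5.10 + 6.43
= 283.53 mOsm/kg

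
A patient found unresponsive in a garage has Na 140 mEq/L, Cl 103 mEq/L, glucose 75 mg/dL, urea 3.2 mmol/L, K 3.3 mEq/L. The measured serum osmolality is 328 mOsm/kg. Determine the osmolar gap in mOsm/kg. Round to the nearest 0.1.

Calculated osmolality = 2·Na + glucose/18 + urea
= 2·140 + 75/18 + 3.2
= 280 + 4.17 + 3.20
= 287.37 mOsm/kg ≈ 287.4 mOsm/kg
Osmolar gap = measured − calculated = 328 − 287.4 = 40.6 mOsm/kg

40.6 mOsm/kg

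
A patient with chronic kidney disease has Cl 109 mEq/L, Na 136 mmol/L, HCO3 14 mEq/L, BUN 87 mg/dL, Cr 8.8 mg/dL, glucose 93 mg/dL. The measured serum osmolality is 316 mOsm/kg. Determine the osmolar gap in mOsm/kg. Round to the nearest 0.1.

Calculated osmolality = 2·Na + glucose/18 + BUN/2.8
= 2·136 + 93/18 + 87/2.8
= 272 + 5.17 + 31.07
= 308.24 mOsm/kg ≈ 308.2 mOsm/kg
Osmolar gap = measured − calculated = 316 − 308.2 = 7.8 mOsm/kg

7.8 mOsm/kg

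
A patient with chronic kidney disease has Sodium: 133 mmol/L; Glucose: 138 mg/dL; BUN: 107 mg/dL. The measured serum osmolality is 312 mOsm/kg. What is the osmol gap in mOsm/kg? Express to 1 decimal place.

Calculated osmolality = 2·Na + glucose/18 + BUN/2.8
= 2·133 + 138/18 + 107/2.8
= 266 + 7.67 + 38.21
= 311.88 mOsm/kg ≈ 311.9 mOsm/kg
Osmolar gap = measured − calculated = 312 − 311.9 = 0.1 mOsm/kg

0.1 mOsm/kg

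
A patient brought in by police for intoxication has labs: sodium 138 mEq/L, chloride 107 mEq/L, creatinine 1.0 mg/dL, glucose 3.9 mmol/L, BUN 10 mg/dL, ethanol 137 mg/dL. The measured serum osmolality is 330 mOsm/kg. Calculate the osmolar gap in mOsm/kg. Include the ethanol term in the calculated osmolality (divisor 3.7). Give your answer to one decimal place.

9.5 mOsm/kg

Calculated osmolality = 2·Na + glucose + BUN/2.8 + ethanol/3.7
= 2·138 + 3.9 + 10/2.8 + 137/3.7
= 276 + 3.90 + 3.57 + 37.03
= 320.5 mOsm/kg ≈ 320.5 mOsm/kg
Osmolar gap = measured − calculated = 330 − 320.5 = 9.5 mOsm/kg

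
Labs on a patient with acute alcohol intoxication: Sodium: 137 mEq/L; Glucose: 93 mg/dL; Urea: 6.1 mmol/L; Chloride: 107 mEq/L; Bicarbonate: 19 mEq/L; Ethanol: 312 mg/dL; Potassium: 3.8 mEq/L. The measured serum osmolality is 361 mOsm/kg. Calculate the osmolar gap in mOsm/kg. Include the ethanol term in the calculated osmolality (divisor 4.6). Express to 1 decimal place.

7.9 mOsm/kg

Calculated osmolality = 2·Na + glucose/18 + urea + ethanol/4.6
= 2·137 + 93/18 + 6.1 + 312/4.6
= 274 + 5.17 + 6.10 + 67.83
= 353.1 mOsm/kg ≈ 353.1 mOsm/kg
Osmolar gap = measured − calculated = 361 − 353.1 = 7.9 mOsm/kg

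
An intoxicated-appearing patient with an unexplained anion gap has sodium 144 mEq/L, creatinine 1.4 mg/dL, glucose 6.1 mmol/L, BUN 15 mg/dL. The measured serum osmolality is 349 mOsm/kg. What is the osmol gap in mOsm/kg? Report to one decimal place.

Calculated osmolality = 2·Na + glucose + BUN/2.8
= 2·144 + 6.1 + 15/2.8
= 288 + 6.10 + 5.36
= 299.46 mOsm/kg ≈ 299.5 mOsm/kg
Osmolar gap = measured − calculated = 349 − 299.5 = 49.5 mOsm/kg

49.5 mOsm/kg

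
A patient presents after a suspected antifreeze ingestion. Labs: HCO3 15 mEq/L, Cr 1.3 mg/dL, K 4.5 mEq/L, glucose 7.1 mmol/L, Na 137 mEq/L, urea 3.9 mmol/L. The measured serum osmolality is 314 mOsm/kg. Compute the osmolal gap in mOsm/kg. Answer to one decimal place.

29.0 mOsm/kg

Calculated osmolality = 2·Na + glucose + urea
= 2·137 + 7.1 + 3.9
= 274 + 7.10 + 3.90
= 285 mOsm/kg ≈ 285.0 mOsm/kg
Osmolar gap = measured − calculated = 314 − 285.0 = 29.0 mOsm/kg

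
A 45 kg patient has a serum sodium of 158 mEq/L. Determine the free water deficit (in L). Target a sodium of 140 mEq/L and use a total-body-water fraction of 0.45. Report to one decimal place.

TBW = 0.45 · 45 = 20.25 L
Free water deficit = TBW · (Na/140 − 1)
= 20.25 · (158/140 − 1)
= 20.25 · 0.1286
= 2.6 L

2.6 L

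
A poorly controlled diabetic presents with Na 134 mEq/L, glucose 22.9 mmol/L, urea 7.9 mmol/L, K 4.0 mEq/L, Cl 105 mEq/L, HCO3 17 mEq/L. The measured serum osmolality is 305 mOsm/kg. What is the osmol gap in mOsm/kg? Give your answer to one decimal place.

Calculated osmolality = 2·Na + glucose + urea
= 2·134 + 22.9 + 7.9
= 268 + 22.90 + 7.90
= 298.8 mOsm/kg ≈ 298.8 mOsm/kg
Osmolar gap = measured − calculated = 305 − 298.8 = 6.2 mOsm/kg

6.2 mOsm/kg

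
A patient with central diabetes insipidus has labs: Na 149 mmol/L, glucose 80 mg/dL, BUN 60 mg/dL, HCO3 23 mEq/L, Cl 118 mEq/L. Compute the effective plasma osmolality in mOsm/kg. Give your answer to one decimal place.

302.4 mOsm/kg

Effective osmolality excludes urea (freely permeant across cell membranes):
2·Na + glucose/18
= 2·149 + 80/18
= 298 + 4.44
= 302.44 mOsm/kg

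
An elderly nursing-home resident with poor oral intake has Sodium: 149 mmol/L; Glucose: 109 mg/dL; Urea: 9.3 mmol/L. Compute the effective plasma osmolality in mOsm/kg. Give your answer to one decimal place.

Effective osmolality excludes urea (freely permeant across cell membranes):
2·Na + glucose/18
= 2·149 + 109/18
= 298 + 6.06
= 304.06 mOsm/kg

304.1 mOsm/kg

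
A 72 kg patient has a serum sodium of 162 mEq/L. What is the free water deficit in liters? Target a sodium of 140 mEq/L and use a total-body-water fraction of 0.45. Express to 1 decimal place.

TBW = 0.45 · 72 = 32.4 L
Free water deficit = TBW · (Na/140 − 1)
= 32.4 · (162/140 − 1)
= 32.4 · 0.1571
= 5.09 L

5.1 L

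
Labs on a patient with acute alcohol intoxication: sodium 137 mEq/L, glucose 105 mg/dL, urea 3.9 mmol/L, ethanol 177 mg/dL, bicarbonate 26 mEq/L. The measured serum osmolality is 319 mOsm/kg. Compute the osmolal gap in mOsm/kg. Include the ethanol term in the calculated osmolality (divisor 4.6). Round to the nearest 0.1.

Calculated osmolality = 2·Na + glucose/18 + urea + ethanol/4.6
= 2·137 + 105/18 + 3.9 + 177/4.6
= 274 + 5.83 + 3.90 + 38.48
= 322.21 mOsm/kg ≈ 322.2 mOsm/kg
Osmolar gap = measured − calculated = 319 − 322.2 = -3.2 mOsm/kg

-3.2 mOsm/kg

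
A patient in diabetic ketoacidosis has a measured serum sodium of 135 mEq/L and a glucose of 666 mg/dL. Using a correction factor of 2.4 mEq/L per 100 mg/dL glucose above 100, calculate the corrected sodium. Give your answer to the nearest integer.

149 mEq/L

Corrected Na = measured Na + 2.4 · (glucose − 100)/100
= 135 + 2.4 · (666 − 100)/100
= 135 + 13.6
= 148.6 mEq/L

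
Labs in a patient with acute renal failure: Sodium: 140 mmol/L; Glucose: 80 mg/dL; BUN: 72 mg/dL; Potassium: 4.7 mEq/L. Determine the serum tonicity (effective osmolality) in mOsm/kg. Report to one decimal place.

Effective osmolality excludes urea (freely permeant across cell membranes):
2·Na + glucose/18
= 2·140 + 80/18
= 280 + 4.44
= 284.44 mOsm/kg

284.4 mOsm/kg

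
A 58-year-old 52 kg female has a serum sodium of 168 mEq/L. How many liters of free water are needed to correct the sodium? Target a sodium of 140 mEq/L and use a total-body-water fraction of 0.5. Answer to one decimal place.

5.2 L

TBW = 0.5 · 52 = 26 L
Free water deficit = TBW · (Na/140 − 1)
= 26 · (168/140 − 1)
= 26 · 0.2
= 5.2 L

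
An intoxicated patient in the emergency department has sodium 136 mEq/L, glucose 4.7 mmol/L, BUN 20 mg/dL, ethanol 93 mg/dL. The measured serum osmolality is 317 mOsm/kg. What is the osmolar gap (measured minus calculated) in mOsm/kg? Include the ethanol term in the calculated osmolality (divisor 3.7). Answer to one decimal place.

Calculated osmolality = 2·Na + glucose + BUN/2.8 + ethanol/3.7
= 2·136 + 4.7 + 20/2.8 + 93/3.7
= 272 + 4.70 + 7.14 + 25.14
= 308.98 mOsm/kg ≈ 309.0 mOsm/kg
Osmolar gap = measured − calculated = 317 − 309.0 = 8.0 mOsm/kg

8.0 mOsm/kg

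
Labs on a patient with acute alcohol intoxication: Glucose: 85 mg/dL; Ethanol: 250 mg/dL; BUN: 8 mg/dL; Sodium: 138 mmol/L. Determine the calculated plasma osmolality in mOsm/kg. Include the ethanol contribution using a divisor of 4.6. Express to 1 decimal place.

337.9 mOsm/kg

Calculated osmolality = 2·Na + glucose/18 + BUN/2.8 + ethanol/4.6
= 2·138 + 85/18 + 8/2.8 + 250/4.6
= 276 + 4.72 + 2.86 + 54.35
= 337.93 mOsm/kg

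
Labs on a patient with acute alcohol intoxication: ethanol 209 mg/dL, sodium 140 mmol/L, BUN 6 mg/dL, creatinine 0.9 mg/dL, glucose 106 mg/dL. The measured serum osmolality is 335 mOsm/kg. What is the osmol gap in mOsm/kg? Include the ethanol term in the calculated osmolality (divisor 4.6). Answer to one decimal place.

1.5 mOsm/kg

Calculated osmolality = 2·Na + glucose/18 + BUN/2.8 + ethanol/4.6
= 2·140 + 106/18 + 6/2.8 + 209/4.6
= 280 + 5.89 + 2.14 + 45.43
= 333.46 mOsm/kg ≈ 333.5 mOsm/kg
Osmolar gap = measured − calculated = 335 − 333.5 = 1.5 mOsm/kg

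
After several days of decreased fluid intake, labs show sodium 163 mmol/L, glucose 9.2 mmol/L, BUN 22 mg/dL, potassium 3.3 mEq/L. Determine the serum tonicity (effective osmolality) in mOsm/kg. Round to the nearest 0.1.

Effective osmolality excludes urea (freely permeant across cell membranes):
2·Na + glucose
= 2·163 + 9.2
= 326 + 9.2
= 335.2 mOsm/kg

335.2 mOsm/kg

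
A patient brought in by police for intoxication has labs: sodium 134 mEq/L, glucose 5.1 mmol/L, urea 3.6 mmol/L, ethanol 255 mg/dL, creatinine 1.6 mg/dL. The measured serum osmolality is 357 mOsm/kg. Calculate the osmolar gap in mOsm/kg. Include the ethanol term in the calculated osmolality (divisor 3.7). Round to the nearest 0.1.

11.4 mOsm/kg

Calculated osmolality = 2·Na + glucose + urea + ethanol/3.7
= 2·134 + 5.1 + 3.6 + 255/3.7
= 268 + 5.10 + 3.60 + 68.92
= 345.62 mOsm/kg ≈ 345.6 mOsm/kg
Osmolar gap = measured − calculated = 357 − 345.6 = 11.4 mOsm/kg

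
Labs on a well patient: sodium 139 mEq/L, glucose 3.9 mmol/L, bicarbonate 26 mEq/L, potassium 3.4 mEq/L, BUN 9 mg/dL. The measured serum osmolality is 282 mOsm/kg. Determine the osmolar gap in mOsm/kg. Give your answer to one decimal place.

Calculated osmolality = 2·Na + glucose + BUN/2.8
= 2·139 + 3.9 + 9/2.8
= 278 + 3.90 + 3.21
= 285.11 mOsm/kg ≈ 285.1 mOsm/kg
Osmolar gap = measured − calculated = 282 − 285.1 = -3.1 mOsm/kg

-3.1 mOsm/kg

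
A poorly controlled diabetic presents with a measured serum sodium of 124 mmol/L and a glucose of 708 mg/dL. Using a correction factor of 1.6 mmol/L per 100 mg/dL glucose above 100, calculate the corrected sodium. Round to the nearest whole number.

Corrected Na = measured Na + 1.6 · (glucose − 100)/100
= 124 + 1.6 · (708 − 100)/100
= 124 + 9.7
= 133.7 mmol/L

134 mmol/L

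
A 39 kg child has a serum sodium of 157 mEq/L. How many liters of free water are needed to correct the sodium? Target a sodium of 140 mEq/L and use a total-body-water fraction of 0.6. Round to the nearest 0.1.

TBW = 0.6 · 39 = 23.4 L
Free water deficit = TBW · (Na/140 − 1)
= 23.4 · (157/140 − 1)
= 23.4 · 0.1214
= 2.84 L

2.8 L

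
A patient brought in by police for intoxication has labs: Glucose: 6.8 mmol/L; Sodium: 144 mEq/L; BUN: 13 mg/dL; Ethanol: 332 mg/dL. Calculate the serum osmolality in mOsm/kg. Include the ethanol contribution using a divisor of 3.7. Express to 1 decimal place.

389.2 mOsm/kg

Calculated osmolality = 2·Na + glucose + BUN/2.8 + ethanol/3.7
= 2·144 + 6.8 + 13/2.8 + 332/3.7
= 288 + 6.80 + 4.64 + 89.73
= 389.17 mOsm/kg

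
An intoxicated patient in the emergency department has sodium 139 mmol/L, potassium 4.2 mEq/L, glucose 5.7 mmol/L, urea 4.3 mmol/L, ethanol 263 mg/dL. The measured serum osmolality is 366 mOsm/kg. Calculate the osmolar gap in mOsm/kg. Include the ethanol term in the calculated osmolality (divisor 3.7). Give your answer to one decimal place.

6.9 mOsm/kg

Calculated osmolality = 2·Na + glucose + urea + ethanol/3.7
= 2·139 + 5.7 + 4.3 + 263/3.7
= 278 + 5.70 + 4.30 + 71.08
= 359.08 mOsm/kg ≈ 359.1 mOsm/kg
Osmolar gap = measured − calculated = 366 − 359.1 = 6.9 mOsm/kg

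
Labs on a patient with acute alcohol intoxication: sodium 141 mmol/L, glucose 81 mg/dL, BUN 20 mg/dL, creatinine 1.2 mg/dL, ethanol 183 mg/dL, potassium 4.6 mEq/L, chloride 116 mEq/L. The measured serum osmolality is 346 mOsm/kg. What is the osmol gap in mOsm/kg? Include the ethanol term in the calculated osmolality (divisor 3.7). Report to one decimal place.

2.9 mOsm/kg

Calculated osmolality = 2·Na + glucose/18 + BUN/2.8 + ethanol/3.7
= 2·141 + 81/18 + 20/2.8 + 183/3.7
= 282 + 4.50 + 7.14 + 49.46
= 343.1 mOsm/kg ≈ 343.1 mOsm/kg
Osmolar gap = measured − calculated = 346 − 343.1 = 2.9 mOsm/kg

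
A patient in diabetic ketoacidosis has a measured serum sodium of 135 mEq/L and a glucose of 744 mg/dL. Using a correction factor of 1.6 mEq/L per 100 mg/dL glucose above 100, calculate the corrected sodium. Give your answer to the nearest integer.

Corrected Na = measured Na + 1.6 · (glucose − 100)/100
= 135 + 1.6 · (744 − 100)/100
= 135 + 10.3
= 145.3 mEq/L

145 mEq/L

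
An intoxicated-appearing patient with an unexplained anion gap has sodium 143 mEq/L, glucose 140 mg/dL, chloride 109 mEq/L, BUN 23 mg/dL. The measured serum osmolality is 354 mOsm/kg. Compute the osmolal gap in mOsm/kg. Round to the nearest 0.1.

52.0 mOsm/kg

Calculated osmolality = 2·Na + glucose/18 + BUN/2.8
= 2·143 + 140/18 + 23/2.8
= 286 + 7.78 + 8.21
= 301.99 mOsm/kg ≈ 302.0 mOsm/kg
Osmolar gap = measured − calculated = 354 − 302.0 = 52.0 mOsm/kg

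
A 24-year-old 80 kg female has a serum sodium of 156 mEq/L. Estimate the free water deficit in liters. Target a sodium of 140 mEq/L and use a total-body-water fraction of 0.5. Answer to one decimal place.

4.6 L

TBW = 0.5 · 80 = 40 L
Free water deficit = TBW · (Na/140 − 1)
= 40 · (156/140 − 1)
= 40 · 0.1143
= 4.57 L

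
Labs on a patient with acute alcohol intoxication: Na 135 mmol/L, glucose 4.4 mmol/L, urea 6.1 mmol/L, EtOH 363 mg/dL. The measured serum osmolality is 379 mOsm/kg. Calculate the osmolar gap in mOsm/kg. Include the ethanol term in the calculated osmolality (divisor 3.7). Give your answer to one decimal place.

0.4 mOsm/kg

Calculated osmolality = 2·Na + glucose + urea + ethanol/3.7
= 2·135 + 4.4 + 6.1 + 363/3.7
= 270 + 4.40 + 6.10 + 98.11
= 378.61 mOsm/kg ≈ 378.6 mOsm/kg
Osmolar gap = measured − calculated = 379 − 378.6 = 0.4 mOsm/kg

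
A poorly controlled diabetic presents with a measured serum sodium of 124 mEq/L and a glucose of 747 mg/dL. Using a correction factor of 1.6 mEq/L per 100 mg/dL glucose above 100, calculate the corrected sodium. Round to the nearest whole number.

134 mEq/L

Corrected Na = measured Na + 1.6 · (glucose − 100)/100
= 124 + 1.6 · (747 − 100)/100
= 124 + 10.4
= 134.4 mEq/L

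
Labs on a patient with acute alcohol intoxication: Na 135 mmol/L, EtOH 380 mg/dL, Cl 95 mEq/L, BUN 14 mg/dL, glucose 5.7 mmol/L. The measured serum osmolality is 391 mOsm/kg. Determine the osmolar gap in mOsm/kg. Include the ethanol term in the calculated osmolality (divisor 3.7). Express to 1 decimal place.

7.6 mOsm/kg

Calculated osmolality = 2·Na + glucose + BUN/2.8 + ethanol/3.7
= 2·135 + 5.7 + 14/2.8 + 380/3.7
= 270 + 5.70 + 5 + 102.70
= 383.4 mOsm/kg ≈ 383.4 mOsm/kg
Osmolar gap = measured − calculated = 391 − 383.4 = 7.6 mOsm/kg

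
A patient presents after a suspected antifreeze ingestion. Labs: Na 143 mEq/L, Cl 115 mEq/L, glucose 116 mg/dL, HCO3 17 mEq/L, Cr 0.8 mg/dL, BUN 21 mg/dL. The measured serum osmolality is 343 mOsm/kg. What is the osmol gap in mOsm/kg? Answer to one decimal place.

43.1 mOsm/kg

Calculated osmolality = 2·Na + glucose/18 + BUN/2.8
= 2·143 + 116/18 + 21/2.8
= 286 + 6.44 + 7.50
= 299.94 mOsm/kg ≈ 299.9 mOsm/kg
Osmolar gap = measured − calculated = 343 − 299.9 = 43.1 mOsm/kg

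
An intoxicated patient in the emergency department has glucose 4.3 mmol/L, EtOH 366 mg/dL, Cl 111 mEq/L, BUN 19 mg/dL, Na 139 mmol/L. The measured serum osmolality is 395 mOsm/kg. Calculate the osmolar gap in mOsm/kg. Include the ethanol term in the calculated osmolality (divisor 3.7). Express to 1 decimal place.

Calculated osmolality = 2·Na + glucose + BUN/2.8 + ethanol/3.7
= 2·139 + 4.3 + 19/2.8 + 366/3.7
= 278 + 4.30 + 6.79 + 98.92
= 388.01 mOsm/kg ≈ 388.0 mOsm/kg
Osmolar gap = measured − calculated = 395 − 388.0 = 7.0 mOsm/kg

7.0 mOsm/kg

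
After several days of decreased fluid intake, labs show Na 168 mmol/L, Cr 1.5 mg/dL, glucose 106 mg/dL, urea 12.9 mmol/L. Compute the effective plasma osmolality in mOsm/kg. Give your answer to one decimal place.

341.9 mOsm/kg

Effective osmolality excludes urea (freely permeant across cell membranes):
2·Na + glucose/18
= 2·168 + 106/18
= 336 + 5.89
= 341.89 mOsm/kg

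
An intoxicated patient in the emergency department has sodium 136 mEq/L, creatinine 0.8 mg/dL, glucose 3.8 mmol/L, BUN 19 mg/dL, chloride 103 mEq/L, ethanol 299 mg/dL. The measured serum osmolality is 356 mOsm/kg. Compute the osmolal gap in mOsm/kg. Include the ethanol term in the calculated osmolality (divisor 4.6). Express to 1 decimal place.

Calculated osmolality = 2·Na + glucose + BUN/2.8 + ethanol/4.6
= 2·136 + 3.8 + 19/2.8 + 299/4.6
= 272 + 3.80 + 6.79 + 65
= 347.59 mOsm/kg ≈ 347.6 mOsm/kg
Osmolar gap = measured − calculated = 356 − 347.6 = 8.4 mOsm/kg

8.4 mOsm/kg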